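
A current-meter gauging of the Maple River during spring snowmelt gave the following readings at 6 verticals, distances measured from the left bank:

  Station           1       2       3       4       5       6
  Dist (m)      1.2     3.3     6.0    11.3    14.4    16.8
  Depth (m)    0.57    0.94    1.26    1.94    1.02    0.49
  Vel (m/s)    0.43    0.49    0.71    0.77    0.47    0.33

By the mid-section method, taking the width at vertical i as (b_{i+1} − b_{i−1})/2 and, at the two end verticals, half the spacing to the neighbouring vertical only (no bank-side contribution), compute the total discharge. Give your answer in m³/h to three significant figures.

w_1 = (3.3 − 1.2)/2 = 1.05 m; q_1 = 0.43 × 0.57 × 1.05 = 0.2574 m³/s
w_2 = (6.0 − 1.2)/2 = 2.4 m; q_2 = 0.49 × 0.94 × 2.4 = 1.105 m³/s
w_3 = (11.3 − 3.3)/2 = 4 m; q_3 = 0.71 × 1.26 × 4 = 3.578 m³/s
w_4 = (14.4 − 6.0)/2 = 4.2 m; q_4 = 0.77 × 1.94 × 4.2 = 6.274 m³/s
w_5 = (16.8 − 11.3)/2 = 2.75 m; q_5 = 0.47 × 1.02 × 2.75 = 1.318 m³/s
w_6 = (16.8 − 14.4)/2 = 1.2 m; q_6 = 0.33 × 0.49 × 1.2 = 0.1940 m³/s
Q = Σ qᵢ = 12.73 m³/s
= 12.73 × 3600 = 45820 m³/h

45800 m³/h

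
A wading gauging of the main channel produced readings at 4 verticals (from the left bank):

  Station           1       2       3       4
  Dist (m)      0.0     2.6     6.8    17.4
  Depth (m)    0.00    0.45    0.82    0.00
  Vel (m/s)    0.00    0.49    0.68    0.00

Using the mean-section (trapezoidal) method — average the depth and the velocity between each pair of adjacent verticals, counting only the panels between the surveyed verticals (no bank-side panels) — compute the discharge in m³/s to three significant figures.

Panel 1-2: Δb = 2.6 m, d̄ = (0.00+0.45)/2 = 0.225, v̄ = (0.00+0.49)/2 = 0.245 → q = 2.6×0.225×0.245 = 0.1433 m³/s
Panel 2-3: Δb = 4.2 m, d̄ = (0.45+0.82)/2 = 0.635, v̄ = (0.49+0.68)/2 = 0.585 → q = 4.2×0.635×0.585 = 1.560 m³/s
Panel 3-4: Δb = 10.6 m, d̄ = (0.82+0.00)/2 = 0.41, v̄ = (0.68+0.00)/2 = 0.34 → q = 10.6×0.41×0.34 = 1.478 m³/s
Q = Σ q = 3.181 m³/s

3.18 m³/s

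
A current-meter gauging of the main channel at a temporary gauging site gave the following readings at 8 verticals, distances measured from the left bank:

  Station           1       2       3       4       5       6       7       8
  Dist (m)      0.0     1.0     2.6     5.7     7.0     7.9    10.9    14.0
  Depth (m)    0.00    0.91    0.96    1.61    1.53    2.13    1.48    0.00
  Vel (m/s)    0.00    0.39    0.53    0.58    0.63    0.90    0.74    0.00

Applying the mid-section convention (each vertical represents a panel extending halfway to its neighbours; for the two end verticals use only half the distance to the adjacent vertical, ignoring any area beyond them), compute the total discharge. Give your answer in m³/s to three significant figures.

w_2 = (2.6 − 0.0)/2 = 1.3 m; q_2 = 0.39 × 0.91 × 1.3 = 0.4614 m³/s
w_3 = (5.7 − 1.0)/2 = 2.35 m; q_3 = 0.53 × 0.96 × 2.35 = 1.196 m³/s
w_4 = (7.0 − 2.6)/2 = 2.2 m; q_4 = 0.58 × 1.61 × 2.2 = 2.054 m³/s
w_5 = (7.9 − 5.7)/2 = 1.1 m; q_5 = 0.63 × 1.53 × 1.1 = 1.060 m³/s
w_6 = (10.9 − 7.0)/2 = 1.95 m; q_6 = 0.90 × 2.13 × 1.95 = 3.738 m³/s
w_7 = (14.0 − 7.9)/2 = 3.05 m; q_7 = 0.74 × 1.48 × 3.05 = 3.340 m³/s
Stations 1, 8 contribute zero (depth or velocity is 0).
Q = Σ qᵢ = 11.85 m³/s

11.9 m³/s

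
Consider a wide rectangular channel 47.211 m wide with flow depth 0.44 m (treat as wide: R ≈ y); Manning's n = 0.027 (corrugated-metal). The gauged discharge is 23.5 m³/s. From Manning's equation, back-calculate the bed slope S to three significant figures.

0.00279

A = b·y = 47.211 × 0.44 = 20.77 m²
Wide channel: R ≈ y = 0.44 m
S = (Q·n / (1·A·R^(2/3)))² = (23.5×0.027 / (1×20.77×0.5785))² = 0.002788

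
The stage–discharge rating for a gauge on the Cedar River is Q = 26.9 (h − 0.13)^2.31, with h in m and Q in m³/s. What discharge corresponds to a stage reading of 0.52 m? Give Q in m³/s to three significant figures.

Q = 26.9 × (0.52 − 0.13)^2.31 = 26.9 × 0.39^2.31 = 3.056 m³/s

3.06 m³/s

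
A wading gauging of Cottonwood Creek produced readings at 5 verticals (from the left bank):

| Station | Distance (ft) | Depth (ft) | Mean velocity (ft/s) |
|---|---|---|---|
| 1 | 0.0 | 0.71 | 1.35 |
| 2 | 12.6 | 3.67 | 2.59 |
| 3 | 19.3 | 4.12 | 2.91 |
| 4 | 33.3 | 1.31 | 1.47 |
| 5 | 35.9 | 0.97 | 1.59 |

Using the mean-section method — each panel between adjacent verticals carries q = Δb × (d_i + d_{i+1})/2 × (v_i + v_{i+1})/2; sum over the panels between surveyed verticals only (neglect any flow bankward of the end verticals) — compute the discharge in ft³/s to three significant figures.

214 ft³/s

Panel 1-2: Δb = 12.6 ft, d̄ = (0.71+3.67)/2 = 2.19, v̄ = (1.35+2.59)/2 = 1.97 → q = 12.6×2.19×1.97 = 54.36 ft³/s
Panel 2-3: Δb = 6.7 ft, d̄ = (3.67+4.12)/2 = 3.895, v̄ = (2.59+2.91)/2 = 2.75 → q = 6.7×3.895×2.75 = 71.77 ft³/s
Panel 3-4: Δb = 14 ft, d̄ = (4.12+1.31)/2 = 2.715, v̄ = (2.91+1.47)/2 = 2.19 → q = 14×2.715×2.19 = 83.24 ft³/s
Panel 4-5: Δb = 2.6 ft, d̄ = (1.31+0.97)/2 = 1.14, v̄ = (1.47+1.59)/2 = 1.53 → q = 2.6×1.14×1.53 = 4.535 ft³/s
Q = Σ q = 213.9 ft³/s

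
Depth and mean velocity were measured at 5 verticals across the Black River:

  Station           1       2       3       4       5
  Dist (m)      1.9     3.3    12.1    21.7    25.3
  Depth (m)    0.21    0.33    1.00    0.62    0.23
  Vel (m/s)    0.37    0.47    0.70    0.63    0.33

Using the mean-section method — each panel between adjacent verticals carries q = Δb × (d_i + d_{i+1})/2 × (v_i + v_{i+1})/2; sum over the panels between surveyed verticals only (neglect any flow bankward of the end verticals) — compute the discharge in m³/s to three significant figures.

Panel 1-2: Δb = 1.4 m, d̄ = (0.21+0.33)/2 = 0.27, v̄ = (0.37+0.47)/2 = 0.42 → q = 1.4×0.27×0.42 = 0.1588 m³/s
Panel 2-3: Δb = 8.8 m, d̄ = (0.33+1.00)/2 = 0.665, v̄ = (0.47+0.70)/2 = 0.585 → q = 8.8×0.665×0.585 = 3.423 m³/s
Panel 3-4: Δb = 9.6 m, d̄ = (1.00+0.62)/2 = 0.81, v̄ = (0.70+0.63)/2 = 0.665 → q = 9.6×0.81×0.665 = 5.171 m³/s
Panel 4-5: Δb = 3.6 m, d̄ = (0.62+0.23)/2 = 0.425, v̄ = (0.63+0.33)/2 = 0.48 → q = 3.6×0.425×0.48 = 0.7344 m³/s
Q = Σ q = 9.488 m³/s

9.49 m³/s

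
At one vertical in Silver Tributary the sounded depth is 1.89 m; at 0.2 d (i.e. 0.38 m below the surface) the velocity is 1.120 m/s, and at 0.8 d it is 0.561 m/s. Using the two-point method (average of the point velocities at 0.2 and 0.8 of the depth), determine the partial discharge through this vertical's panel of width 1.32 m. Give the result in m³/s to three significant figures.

2.10 m³/s

v̄ = (1.120 + 0.561) / 2 = 0.8405 m/s
q = v̄ × d × w = 0.8405 × 1.89 × 1.32 = 2.097 m³/s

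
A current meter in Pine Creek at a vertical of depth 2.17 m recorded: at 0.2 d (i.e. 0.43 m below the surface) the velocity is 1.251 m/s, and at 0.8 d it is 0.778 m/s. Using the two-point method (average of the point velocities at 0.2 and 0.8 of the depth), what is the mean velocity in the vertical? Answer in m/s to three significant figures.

1.01 m/s

v̄ = (1.251 + 0.778) / 2 = 1.015 m/s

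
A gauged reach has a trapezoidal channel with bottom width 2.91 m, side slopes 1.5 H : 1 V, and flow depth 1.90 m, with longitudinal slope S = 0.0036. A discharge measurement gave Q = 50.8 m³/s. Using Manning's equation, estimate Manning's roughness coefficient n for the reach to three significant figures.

0.0140

A = (b + z·y)·y = (2.91 + 1.5×1.90)×1.90 = 10.94 m²
P = b + 2y√(1+z²) = 2.91 + 2×1.90×√(1+1.5²) = 9.761 m
R = A/P = 10.94/9.761 = 1.121 m
n = (1/Q)·A·R^(2/3)·S^(1/2) = (1/50.8) × 10.94 × 1.079 × 0.06000 = 0.01395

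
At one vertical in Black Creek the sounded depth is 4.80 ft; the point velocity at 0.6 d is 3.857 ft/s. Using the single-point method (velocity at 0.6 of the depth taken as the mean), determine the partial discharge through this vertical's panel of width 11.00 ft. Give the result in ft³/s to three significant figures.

204 ft³/s

v̄ = v₀.₆ = 3.857 ft/s
q = v̄ × d × w = 3.857 × 4.80 × 11.00 = 203.6 ft³/s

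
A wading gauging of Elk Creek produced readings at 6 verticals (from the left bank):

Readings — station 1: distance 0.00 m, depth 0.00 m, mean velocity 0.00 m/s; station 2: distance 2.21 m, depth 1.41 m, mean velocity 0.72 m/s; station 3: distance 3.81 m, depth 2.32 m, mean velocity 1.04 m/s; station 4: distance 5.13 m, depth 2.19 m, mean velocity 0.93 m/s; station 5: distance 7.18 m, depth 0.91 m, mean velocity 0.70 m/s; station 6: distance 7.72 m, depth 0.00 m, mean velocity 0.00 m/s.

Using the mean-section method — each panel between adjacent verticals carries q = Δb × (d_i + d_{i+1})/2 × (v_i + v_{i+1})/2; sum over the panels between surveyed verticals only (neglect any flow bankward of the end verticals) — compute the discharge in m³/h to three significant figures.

Panel 1-2: Δb = 2.21 m, d̄ = (0.00+1.41)/2 = 0.705, v̄ = (0.00+0.72)/2 = 0.36 → q = 2.21×0.705×0.36 = 0.5609 m³/s
Panel 2-3: Δb = 1.6 m, d̄ = (1.41+2.32)/2 = 1.865, v̄ = (0.72+1.04)/2 = 0.88 → q = 1.6×1.865×0.88 = 2.626 m³/s
Panel 3-4: Δb = 1.32 m, d̄ = (2.32+2.19)/2 = 2.255, v̄ = (1.04+0.93)/2 = 0.985 → q = 1.32×2.255×0.985 = 2.932 m³/s
Panel 4-5: Δb = 2.05 m, d̄ = (2.19+0.91)/2 = 1.55, v̄ = (0.93+0.70)/2 = 0.815 → q = 2.05×1.55×0.815 = 2.590 m³/s
Panel 5-6: Δb = 0.54 m, d̄ = (0.91+0.00)/2 = 0.455, v̄ = (0.70+0.00)/2 = 0.35 → q = 0.54×0.455×0.35 = 0.08600 m³/s
Q = Σ q = 8.794 m³/s
= 8.794 × 3600 = 31660 m³/h

31700 m³/h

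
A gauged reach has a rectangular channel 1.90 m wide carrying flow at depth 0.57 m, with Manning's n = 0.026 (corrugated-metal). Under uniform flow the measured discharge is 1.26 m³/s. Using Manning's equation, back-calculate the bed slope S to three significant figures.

0.00362

A = b·y = 1.90 × 0.57 = 1.083 m²
P = b + 2y = 1.90 + 2×0.57 = 3.040 m
R = A/P = 1.083/3.040 = 0.3563 m
S = (Q·n / (1·A·R^(2/3)))² = (1.26×0.026 / (1×1.083×0.5025))² = 0.003623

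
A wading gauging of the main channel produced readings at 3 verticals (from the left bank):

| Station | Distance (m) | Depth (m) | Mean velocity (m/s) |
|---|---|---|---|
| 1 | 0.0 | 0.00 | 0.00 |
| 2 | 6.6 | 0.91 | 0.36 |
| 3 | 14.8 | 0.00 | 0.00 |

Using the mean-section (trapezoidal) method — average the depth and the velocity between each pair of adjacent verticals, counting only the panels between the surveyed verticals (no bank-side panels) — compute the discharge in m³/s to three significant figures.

1.21 m³/s

Panel 1-2: Δb = 6.6 m, d̄ = (0.00+0.91)/2 = 0.455, v̄ = (0.00+0.36)/2 = 0.18 → q = 6.6×0.455×0.18 = 0.5405 m³/s
Panel 2-3: Δb = 8.2 m, d̄ = (0.91+0.00)/2 = 0.455, v̄ = (0.36+0.00)/2 = 0.18 → q = 8.2×0.455×0.18 = 0.6716 m³/s
Q = Σ q = 1.212 m³/s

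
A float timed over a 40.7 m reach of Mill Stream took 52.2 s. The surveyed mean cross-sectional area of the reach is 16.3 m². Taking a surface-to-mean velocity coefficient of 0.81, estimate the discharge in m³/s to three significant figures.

v_surface = L / t̄ = 40.7 / 52.2 = 0.7797 m/s
v_mean = 0.81 × 0.7797 = 0.6316 m/s
Q = A × v_mean = 16.3 × 0.6316 = 10.29 m³/s

10.3 m³/s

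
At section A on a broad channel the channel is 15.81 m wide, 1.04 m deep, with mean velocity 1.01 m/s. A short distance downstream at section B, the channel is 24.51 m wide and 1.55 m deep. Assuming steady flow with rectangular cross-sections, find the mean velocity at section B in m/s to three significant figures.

0.437 m/s

Q = A₁V₁ = (15.81×1.04) × 1.01 = 16.61 m³/s
A₂ = 24.51 × 1.55 = 37.99 m²
V₂ = Q/A₂ = 16.61/37.99 = 0.4371 m/s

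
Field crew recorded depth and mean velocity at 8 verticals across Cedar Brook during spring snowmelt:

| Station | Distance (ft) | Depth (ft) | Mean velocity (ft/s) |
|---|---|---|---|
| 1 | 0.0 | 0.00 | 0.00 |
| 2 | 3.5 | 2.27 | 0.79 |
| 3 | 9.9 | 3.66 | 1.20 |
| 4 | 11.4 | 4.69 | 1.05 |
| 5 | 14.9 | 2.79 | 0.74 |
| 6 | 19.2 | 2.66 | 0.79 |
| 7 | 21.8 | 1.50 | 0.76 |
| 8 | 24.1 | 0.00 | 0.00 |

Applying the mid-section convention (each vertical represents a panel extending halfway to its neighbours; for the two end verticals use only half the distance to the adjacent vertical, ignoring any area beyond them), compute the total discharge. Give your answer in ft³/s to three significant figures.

56.6 ft³/s

w_2 = (9.9 − 0.0)/2 = 4.95 ft; q_2 = 0.79 × 2.27 × 4.95 = 8.877 ft³/s
w_3 = (11.4 − 3.5)/2 = 3.95 ft; q_3 = 1.20 × 3.66 × 3.95 = 17.35 ft³/s
w_4 = (14.9 − 9.9)/2 = 2.5 ft; q_4 = 1.05 × 4.69 × 2.5 = 12.31 ft³/s
w_5 = (19.2 − 11.4)/2 = 3.9 ft; q_5 = 0.74 × 2.79 × 3.9 = 8.052 ft³/s
w_6 = (21.8 − 14.9)/2 = 3.45 ft; q_6 = 0.79 × 2.66 × 3.45 = 7.250 ft³/s
w_7 = (24.1 − 19.2)/2 = 2.45 ft; q_7 = 0.76 × 1.50 × 2.45 = 2.793 ft³/s
Stations 1, 8 contribute zero (depth or velocity is 0).
Q = Σ qᵢ = 56.63 ft³/s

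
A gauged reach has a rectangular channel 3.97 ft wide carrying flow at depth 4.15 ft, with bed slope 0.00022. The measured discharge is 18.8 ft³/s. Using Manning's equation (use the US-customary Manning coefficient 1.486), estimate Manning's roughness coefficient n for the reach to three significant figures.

A = b·y = 3.97 × 4.15 = 16.48 ft²
P = b + 2y = 3.97 + 2×4.15 = 12.27 ft
R = A/P = 16.48/12.27 = 1.343 ft
n = (1.486/Q)·A·R^(2/3)·S^(1/2) = (1.486/18.8) × 16.48 × 1.217 × 0.01483 = 0.02351

0.0235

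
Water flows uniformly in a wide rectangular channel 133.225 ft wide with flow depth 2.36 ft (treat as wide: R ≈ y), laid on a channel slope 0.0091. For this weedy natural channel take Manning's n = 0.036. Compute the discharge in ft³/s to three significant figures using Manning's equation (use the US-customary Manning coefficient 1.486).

A = b·y = 133.225 × 2.36 = 314.4 ft²
Wide channel: R ≈ y = 2.36 ft
Q = (1.486/n)·A·R^(2/3)·S^(1/2) = (1.486/0.036) × 314.4 × 2.360^(2/3) × 0.0091^(1/2) = 2195 ft³/s

2190 ft³/s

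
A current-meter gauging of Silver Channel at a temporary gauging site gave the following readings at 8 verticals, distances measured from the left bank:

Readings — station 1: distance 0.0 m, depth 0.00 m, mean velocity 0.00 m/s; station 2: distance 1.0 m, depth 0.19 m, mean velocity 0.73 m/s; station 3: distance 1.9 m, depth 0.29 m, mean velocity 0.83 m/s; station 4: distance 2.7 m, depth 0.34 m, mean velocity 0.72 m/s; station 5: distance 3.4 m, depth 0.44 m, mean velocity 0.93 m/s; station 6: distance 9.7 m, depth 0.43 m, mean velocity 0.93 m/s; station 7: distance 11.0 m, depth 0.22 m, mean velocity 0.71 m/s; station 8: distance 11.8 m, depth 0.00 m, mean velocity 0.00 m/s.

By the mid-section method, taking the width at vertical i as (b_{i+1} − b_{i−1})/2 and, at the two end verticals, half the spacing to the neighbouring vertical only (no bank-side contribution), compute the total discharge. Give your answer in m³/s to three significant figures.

w_2 = (1.9 − 0.0)/2 = 0.95 m; q_2 = 0.73 × 0.19 × 0.95 = 0.1318 m³/s
w_3 = (2.7 − 1.0)/2 = 0.85 m; q_3 = 0.83 × 0.29 × 0.85 = 0.2046 m³/s
w_4 = (3.4 − 1.9)/2 = 0.75 m; q_4 = 0.72 × 0.34 × 0.75 = 0.1836 m³/s
w_5 = (9.7 − 2.7)/2 = 3.5 m; q_5 = 0.93 × 0.44 × 3.5 = 1.432 m³/s
w_6 = (11.0 − 3.4)/2 = 3.8 m; q_6 = 0.93 × 0.43 × 3.8 = 1.520 m³/s
w_7 = (11.8 − 9.7)/2 = 1.05 m; q_7 = 0.71 × 0.22 × 1.05 = 0.1640 m³/s
Stations 1, 8 contribute zero (depth or velocity is 0).
Q = Σ qᵢ = 3.636 m³/s

3.64 m³/s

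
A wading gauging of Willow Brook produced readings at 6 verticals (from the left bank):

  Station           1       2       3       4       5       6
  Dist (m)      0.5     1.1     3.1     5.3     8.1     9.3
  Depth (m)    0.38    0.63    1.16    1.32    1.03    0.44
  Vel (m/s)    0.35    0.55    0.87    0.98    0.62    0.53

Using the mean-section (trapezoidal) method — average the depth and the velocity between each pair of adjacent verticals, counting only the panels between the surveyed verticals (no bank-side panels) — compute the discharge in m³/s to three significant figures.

7.07 m³/s

Panel 1-2: Δb = 0.6 m, d̄ = (0.38+0.63)/2 = 0.505, v̄ = (0.35+0.55)/2 = 0.45 → q = 0.6×0.505×0.45 = 0.1364 m³/s
Panel 2-3: Δb = 2 m, d̄ = (0.63+1.16)/2 = 0.895, v̄ = (0.55+0.87)/2 = 0.71 → q = 2×0.895×0.71 = 1.271 m³/s
Panel 3-4: Δb = 2.2 m, d̄ = (1.16+1.32)/2 = 1.24, v̄ = (0.87+0.98)/2 = 0.925 → q = 2.2×1.24×0.925 = 2.523 m³/s
Panel 4-5: Δb = 2.8 m, d̄ = (1.32+1.03)/2 = 1.175, v̄ = (0.98+0.62)/2 = 0.8 → q = 2.8×1.175×0.8 = 2.632 m³/s
Panel 5-6: Δb = 1.2 m, d̄ = (1.03+0.44)/2 = 0.735, v̄ = (0.62+0.53)/2 = 0.575 → q = 1.2×0.735×0.575 = 0.5072 m³/s
Q = Σ q = 7.070 m³/s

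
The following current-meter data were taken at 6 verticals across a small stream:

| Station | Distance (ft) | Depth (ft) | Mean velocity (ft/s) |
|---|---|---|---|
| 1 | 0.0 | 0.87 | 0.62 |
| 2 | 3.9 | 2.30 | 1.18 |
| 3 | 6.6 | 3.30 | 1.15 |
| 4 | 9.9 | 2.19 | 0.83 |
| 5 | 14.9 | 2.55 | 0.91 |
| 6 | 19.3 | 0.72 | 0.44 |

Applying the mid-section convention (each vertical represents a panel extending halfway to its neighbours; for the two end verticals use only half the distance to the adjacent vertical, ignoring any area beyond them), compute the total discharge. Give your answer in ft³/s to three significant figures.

40.5 ft³/s

w_1 = (3.9 − 0.0)/2 = 1.95 ft; q_1 = 0.62 × 0.87 × 1.95 = 1.052 ft³/s
w_2 = (6.6 − 0.0)/2 = 3.3 ft; q_2 = 1.18 × 2.30 × 3.3 = 8.956 ft³/s
w_3 = (9.9 − 3.9)/2 = 3 ft; q_3 = 1.15 × 3.30 × 3 = 11.39 ft³/s
w_4 = (14.9 − 6.6)/2 = 4.15 ft; q_4 = 0.83 × 2.19 × 4.15 = 7.543 ft³/s
w_5 = (19.3 − 9.9)/2 = 4.7 ft; q_5 = 0.91 × 2.55 × 4.7 = 10.91 ft³/s
w_6 = (19.3 − 14.9)/2 = 2.2 ft; q_6 = 0.44 × 0.72 × 2.2 = 0.6970 ft³/s
Q = Σ qᵢ = 40.54 ft³/s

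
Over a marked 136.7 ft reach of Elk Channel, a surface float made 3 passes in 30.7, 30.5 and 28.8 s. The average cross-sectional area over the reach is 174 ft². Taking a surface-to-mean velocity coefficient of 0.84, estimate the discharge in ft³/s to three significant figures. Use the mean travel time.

666 ft³/s

t̄ = (30.7 + 30.5 + 28.8) / 3 = 30 s
v_surface = L / t̄ = 136.7 / 30 = 4.557 ft/s
v_mean = 0.84 × 4.557 = 3.828 ft/s
Q = A × v_mean = 174 × 3.828 = 666.0 ft³/s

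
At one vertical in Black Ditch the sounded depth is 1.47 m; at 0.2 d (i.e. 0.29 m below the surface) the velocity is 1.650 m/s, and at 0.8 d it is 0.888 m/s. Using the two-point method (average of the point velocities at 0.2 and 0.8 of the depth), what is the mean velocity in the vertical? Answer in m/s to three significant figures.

1.27 m/s

v̄ = (1.650 + 0.888) / 2 = 1.269 m/s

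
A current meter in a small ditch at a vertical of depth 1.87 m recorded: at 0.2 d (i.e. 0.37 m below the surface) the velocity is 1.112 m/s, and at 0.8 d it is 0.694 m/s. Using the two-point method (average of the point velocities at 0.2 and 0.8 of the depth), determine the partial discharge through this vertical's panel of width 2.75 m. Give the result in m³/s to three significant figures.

v̄ = (1.112 + 0.694) / 2 = 0.9030 m/s
q = v̄ × d × w = 0.9030 × 1.87 × 2.75 = 4.644 m³/s

4.64 m³/s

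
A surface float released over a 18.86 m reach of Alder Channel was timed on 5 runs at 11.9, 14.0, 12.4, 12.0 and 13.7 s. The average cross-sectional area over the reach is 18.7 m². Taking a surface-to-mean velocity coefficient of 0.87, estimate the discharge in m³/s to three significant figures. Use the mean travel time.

t̄ = (11.9 + 14.0 + 12.4 + 12.0 + 13.7) / 5 = 12.8 s
v_surface = L / t̄ = 18.86 / 12.8 = 1.473 m/s
v_mean = 0.87 × 1.473 = 1.282 m/s
Q = A × v_mean = 18.7 × 1.282 = 23.97 m³/s

24.0 m³/s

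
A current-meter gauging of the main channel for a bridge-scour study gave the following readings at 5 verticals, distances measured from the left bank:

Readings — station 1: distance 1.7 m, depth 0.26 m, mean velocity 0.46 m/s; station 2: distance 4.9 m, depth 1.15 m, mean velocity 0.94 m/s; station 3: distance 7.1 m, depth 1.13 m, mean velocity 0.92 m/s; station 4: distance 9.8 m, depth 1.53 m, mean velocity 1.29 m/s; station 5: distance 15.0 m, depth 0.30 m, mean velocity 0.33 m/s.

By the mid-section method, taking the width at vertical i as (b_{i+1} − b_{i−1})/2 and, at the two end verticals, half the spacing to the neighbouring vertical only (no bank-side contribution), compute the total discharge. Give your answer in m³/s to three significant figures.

13.7 m³/s

w_1 = (4.9 − 1.7)/2 = 1.6 m; q_1 = 0.46 × 0.26 × 1.6 = 0.1914 m³/s
w_2 = (7.1 − 1.7)/2 = 2.7 m; q_2 = 0.94 × 1.15 × 2.7 = 2.919 m³/s
w_3 = (9.8 − 4.9)/2 = 2.45 m; q_3 = 0.92 × 1.13 × 2.45 = 2.547 m³/s
w_4 = (15.0 − 7.1)/2 = 3.95 m; q_4 = 1.29 × 1.53 × 3.95 = 7.796 m³/s
w_5 = (15.0 − 9.8)/2 = 2.6 m; q_5 = 0.33 × 0.30 × 2.6 = 0.2574 m³/s
Q = Σ qᵢ = 13.71 m³/s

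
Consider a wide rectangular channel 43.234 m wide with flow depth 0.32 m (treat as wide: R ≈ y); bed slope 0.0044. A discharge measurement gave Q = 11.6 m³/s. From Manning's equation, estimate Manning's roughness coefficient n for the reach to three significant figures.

0.0370

A = b·y = 43.234 × 0.32 = 13.83 m²
Wide channel: R ≈ y = 0.32 m
n = (1/Q)·A·R^(2/3)·S^(1/2) = (1/11.6) × 13.83 × 0.4678 × 0.06633 = 0.03701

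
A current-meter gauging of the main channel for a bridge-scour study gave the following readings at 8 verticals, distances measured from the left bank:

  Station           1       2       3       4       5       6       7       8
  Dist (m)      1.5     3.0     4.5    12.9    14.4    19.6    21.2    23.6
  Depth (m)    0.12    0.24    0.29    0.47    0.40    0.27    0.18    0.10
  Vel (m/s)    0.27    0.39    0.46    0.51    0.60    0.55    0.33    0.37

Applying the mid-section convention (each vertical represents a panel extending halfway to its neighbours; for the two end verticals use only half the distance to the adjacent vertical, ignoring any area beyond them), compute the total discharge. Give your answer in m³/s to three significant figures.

3.48 m³/s

w_1 = (3.0 − 1.5)/2 = 0.75 m; q_1 = 0.27 × 0.12 × 0.75 = 0.02430 m³/s
w_2 = (4.5 − 1.5)/2 = 1.5 m; q_2 = 0.39 × 0.24 × 1.5 = 0.1404 m³/s
w_3 = (12.9 − 3.0)/2 = 4.95 m; q_3 = 0.46 × 0.29 × 4.95 = 0.6603 m³/s
w_4 = (14.4 − 4.5)/2 = 4.95 m; q_4 = 0.51 × 0.47 × 4.95 = 1.187 m³/s
w_5 = (19.6 − 12.9)/2 = 3.35 m; q_5 = 0.60 × 0.40 × 3.35 = 0.8040 m³/s
w_6 = (21.2 − 14.4)/2 = 3.4 m; q_6 = 0.55 × 0.27 × 3.4 = 0.5049 m³/s
w_7 = (23.6 − 19.6)/2 = 2 m; q_7 = 0.33 × 0.18 × 2 = 0.1188 m³/s
w_8 = (23.6 − 21.2)/2 = 1.2 m; q_8 = 0.37 × 0.10 × 1.2 = 0.04440 m³/s
Q = Σ qᵢ = 3.484 m³/s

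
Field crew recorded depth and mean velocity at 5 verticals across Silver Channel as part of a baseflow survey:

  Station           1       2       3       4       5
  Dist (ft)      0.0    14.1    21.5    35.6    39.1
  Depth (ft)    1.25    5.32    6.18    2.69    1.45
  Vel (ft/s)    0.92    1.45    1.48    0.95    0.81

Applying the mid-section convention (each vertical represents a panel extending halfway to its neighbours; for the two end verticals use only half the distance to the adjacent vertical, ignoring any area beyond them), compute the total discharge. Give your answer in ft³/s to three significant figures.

w_1 = (14.1 − 0.0)/2 = 7.05 ft; q_1 = 0.92 × 1.25 × 7.05 = 8.108 ft³/s
w_2 = (21.5 − 0.0)/2 = 10.75 ft; q_2 = 1.45 × 5.32 × 10.75 = 82.93 ft³/s
w_3 = (35.6 − 14.1)/2 = 10.75 ft; q_3 = 1.48 × 6.18 × 10.75 = 98.32 ft³/s
w_4 = (39.1 − 21.5)/2 = 8.8 ft; q_4 = 0.95 × 2.69 × 8.8 = 22.49 ft³/s
w_5 = (39.1 − 35.6)/2 = 1.75 ft; q_5 = 0.81 × 1.45 × 1.75 = 2.055 ft³/s
Q = Σ qᵢ = 213.9 ft³/s

214 ft³/s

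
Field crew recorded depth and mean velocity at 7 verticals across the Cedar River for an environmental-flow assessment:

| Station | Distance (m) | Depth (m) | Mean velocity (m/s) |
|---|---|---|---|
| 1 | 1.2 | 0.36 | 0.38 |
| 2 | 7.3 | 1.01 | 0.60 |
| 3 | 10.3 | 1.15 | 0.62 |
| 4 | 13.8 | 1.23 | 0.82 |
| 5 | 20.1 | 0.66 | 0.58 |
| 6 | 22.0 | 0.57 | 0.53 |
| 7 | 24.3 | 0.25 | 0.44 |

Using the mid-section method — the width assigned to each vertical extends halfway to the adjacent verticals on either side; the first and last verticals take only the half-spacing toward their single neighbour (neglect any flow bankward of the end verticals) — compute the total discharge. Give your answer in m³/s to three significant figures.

12.8 m³/s

w_1 = (7.3 − 1.2)/2 = 3.05 m; q_1 = 0.38 × 0.36 × 3.05 = 0.4172 m³/s
w_2 = (10.3 − 1.2)/2 = 4.55 m; q_2 = 0.60 × 1.01 × 4.55 = 2.757 m³/s
w_3 = (13.8 − 7.3)/2 = 3.25 m; q_3 = 0.62 × 1.15 × 3.25 = 2.317 m³/s
w_4 = (20.1 − 10.3)/2 = 4.9 m; q_4 = 0.82 × 1.23 × 4.9 = 4.942 m³/s
w_5 = (22.0 − 13.8)/2 = 4.1 m; q_5 = 0.58 × 0.66 × 4.1 = 1.569 m³/s
w_6 = (24.3 − 20.1)/2 = 2.1 m; q_6 = 0.53 × 0.57 × 2.1 = 0.6344 m³/s
w_7 = (24.3 − 22.0)/2 = 1.15 m; q_7 = 0.44 × 0.25 × 1.15 = 0.1265 m³/s
Q = Σ qᵢ = 12.76 m³/s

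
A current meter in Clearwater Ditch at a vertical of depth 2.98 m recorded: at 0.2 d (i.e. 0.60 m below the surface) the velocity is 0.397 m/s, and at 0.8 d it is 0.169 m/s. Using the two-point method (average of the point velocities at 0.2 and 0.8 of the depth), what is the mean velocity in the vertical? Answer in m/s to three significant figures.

0.283 m/s

v̄ = (0.397 + 0.169) / 2 = 0.2830 m/s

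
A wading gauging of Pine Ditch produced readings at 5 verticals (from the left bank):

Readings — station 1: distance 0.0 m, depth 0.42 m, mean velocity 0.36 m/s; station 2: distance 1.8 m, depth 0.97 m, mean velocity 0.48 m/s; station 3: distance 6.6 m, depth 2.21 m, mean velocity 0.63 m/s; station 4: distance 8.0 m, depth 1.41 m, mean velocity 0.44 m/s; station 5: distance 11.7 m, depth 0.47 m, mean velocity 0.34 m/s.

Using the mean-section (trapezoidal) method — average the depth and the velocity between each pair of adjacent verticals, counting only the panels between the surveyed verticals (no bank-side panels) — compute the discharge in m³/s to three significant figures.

7.47 m³/s

Panel 1-2: Δb = 1.8 m, d̄ = (0.42+0.97)/2 = 0.695, v̄ = (0.36+0.48)/2 = 0.42 → q = 1.8×0.695×0.42 = 0.5254 m³/s
Panel 2-3: Δb = 4.8 m, d̄ = (0.97+2.21)/2 = 1.59, v̄ = (0.48+0.63)/2 = 0.555 → q = 4.8×1.59×0.555 = 4.236 m³/s
Panel 3-4: Δb = 1.4 m, d̄ = (2.21+1.41)/2 = 1.81, v̄ = (0.63+0.44)/2 = 0.535 → q = 1.4×1.81×0.535 = 1.356 m³/s
Panel 4-5: Δb = 3.7 m, d̄ = (1.41+0.47)/2 = 0.94, v̄ = (0.44+0.34)/2 = 0.39 → q = 3.7×0.94×0.39 = 1.356 m³/s
Q = Σ q = 7.473 m³/s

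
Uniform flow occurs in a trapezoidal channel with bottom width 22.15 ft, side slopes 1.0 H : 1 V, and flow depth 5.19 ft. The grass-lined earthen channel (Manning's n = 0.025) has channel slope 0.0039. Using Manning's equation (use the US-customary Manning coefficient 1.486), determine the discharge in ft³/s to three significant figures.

1290 ft³/s

A = (b + z·y)·y = (22.15 + 1.0×5.19)×5.19 = 141.9 ft²
P = b + 2y√(1+z²) = 22.15 + 2×5.19×√(1+1.0²) = 36.83 ft
R = A/P = 141.9/36.83 = 3.853 ft
Q = (1.486/n)·A·R^(2/3)·S^(1/2) = (1.486/0.025) × 141.9 × 3.853^(2/3) × 0.0039^(1/2) = 1294 ft³/s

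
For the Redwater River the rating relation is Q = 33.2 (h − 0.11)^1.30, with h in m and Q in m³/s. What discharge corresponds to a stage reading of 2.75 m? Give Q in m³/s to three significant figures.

Q = 33.2 × (2.75 − 0.11)^1.30 = 33.2 × 2.64^1.30 = 117.3 m³/s

117 m³/s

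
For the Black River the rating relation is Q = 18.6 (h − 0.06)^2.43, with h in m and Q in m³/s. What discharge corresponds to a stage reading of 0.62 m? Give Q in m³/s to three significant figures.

Q = 18.6 × (0.62 − 0.06)^2.43 = 18.6 × 0.56^2.43 = 4.546 m³/s

4.55 m³/s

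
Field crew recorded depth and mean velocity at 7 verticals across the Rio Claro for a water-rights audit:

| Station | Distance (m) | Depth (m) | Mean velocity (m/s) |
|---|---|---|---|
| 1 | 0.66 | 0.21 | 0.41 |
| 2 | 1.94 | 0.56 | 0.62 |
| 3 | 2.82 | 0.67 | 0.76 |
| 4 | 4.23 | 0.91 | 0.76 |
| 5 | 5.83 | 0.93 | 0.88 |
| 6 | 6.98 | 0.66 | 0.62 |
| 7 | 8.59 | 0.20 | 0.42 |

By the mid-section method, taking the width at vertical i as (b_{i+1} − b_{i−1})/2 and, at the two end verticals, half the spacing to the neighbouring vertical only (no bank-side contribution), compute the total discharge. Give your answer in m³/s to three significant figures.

w_1 = (1.94 − 0.66)/2 = 0.64 m; q_1 = 0.41 × 0.21 × 0.64 = 0.05510 m³/s
w_2 = (2.82 − 0.66)/2 = 1.08 m; q_2 = 0.62 × 0.56 × 1.08 = 0.3750 m³/s
w_3 = (4.23 − 1.94)/2 = 1.145 m; q_3 = 0.76 × 0.67 × 1.145 = 0.5830 m³/s
w_4 = (5.83 − 2.82)/2 = 1.505 m; q_4 = 0.76 × 0.91 × 1.505 = 1.041 m³/s
w_5 = (6.98 − 4.23)/2 = 1.375 m; q_5 = 0.88 × 0.93 × 1.375 = 1.125 m³/s
w_6 = (8.59 − 5.83)/2 = 1.38 m; q_6 = 0.62 × 0.66 × 1.38 = 0.5647 m³/s
w_7 = (8.59 − 6.98)/2 = 0.805 m; q_7 = 0.42 × 0.20 × 0.805 = 0.06762 m³/s
Q = Σ qᵢ = 3.812 m³/s

3.81 m³/s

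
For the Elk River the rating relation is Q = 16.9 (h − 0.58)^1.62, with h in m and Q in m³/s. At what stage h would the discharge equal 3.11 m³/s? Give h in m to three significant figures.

0.932 m

h − h₀ = (Q/C)^(1/b) = (3.11/16.9)^(1/1.62) = 0.3517 m
h = 0.58 + 0.3517 = 0.9317 m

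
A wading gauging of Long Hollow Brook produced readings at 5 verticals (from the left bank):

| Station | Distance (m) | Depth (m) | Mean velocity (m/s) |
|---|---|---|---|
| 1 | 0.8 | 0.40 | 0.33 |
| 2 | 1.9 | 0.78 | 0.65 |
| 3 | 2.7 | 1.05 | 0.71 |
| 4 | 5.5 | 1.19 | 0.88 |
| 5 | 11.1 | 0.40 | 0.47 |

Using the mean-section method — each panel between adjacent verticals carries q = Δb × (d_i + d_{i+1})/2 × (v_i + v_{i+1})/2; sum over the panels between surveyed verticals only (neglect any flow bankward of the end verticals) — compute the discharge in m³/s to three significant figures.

6.31 m³/s

Panel 1-2: Δb = 1.1 m, d̄ = (0.40+0.78)/2 = 0.59, v̄ = (0.33+0.65)/2 = 0.49 → q = 1.1×0.59×0.49 = 0.3180 m³/s
Panel 2-3: Δb = 0.8 m, d̄ = (0.78+1.05)/2 = 0.915, v̄ = (0.65+0.71)/2 = 0.68 → q = 0.8×0.915×0.68 = 0.4978 m³/s
Panel 3-4: Δb = 2.8 m, d̄ = (1.05+1.19)/2 = 1.12, v̄ = (0.71+0.88)/2 = 0.795 → q = 2.8×1.12×0.795 = 2.493 m³/s
Panel 4-5: Δb = 5.6 m, d̄ = (1.19+0.40)/2 = 0.795, v̄ = (0.88+0.47)/2 = 0.675 → q = 5.6×0.795×0.675 = 3.005 m³/s
Q = Σ q = 6.314 m³/s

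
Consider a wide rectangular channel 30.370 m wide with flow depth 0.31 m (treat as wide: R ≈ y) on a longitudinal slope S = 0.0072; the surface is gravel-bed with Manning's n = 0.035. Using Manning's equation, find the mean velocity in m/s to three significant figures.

1.11 m/s

A = b·y = 30.370 × 0.31 = 9.415 m²
Wide channel: R ≈ y = 0.31 m
Q = (1/n)·A·R^(2/3)·S^(1/2) = (1/0.035) × 9.415 × 0.3100^(2/3) × 0.0072^(1/2) = 10.45 m³/s
V = Q/A = 10.45/9.415 = 1.110 m/s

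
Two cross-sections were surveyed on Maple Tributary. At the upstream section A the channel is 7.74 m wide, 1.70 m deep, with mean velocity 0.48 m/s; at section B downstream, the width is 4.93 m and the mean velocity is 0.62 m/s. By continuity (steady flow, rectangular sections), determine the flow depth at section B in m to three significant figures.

2.07 m

Q = A₁V₁ = (7.74×1.70) × 0.48 = 6.316 m³/s
d₂ = Q/(b₂ V₂) = 6.316/(4.93×0.62) = 2.066 m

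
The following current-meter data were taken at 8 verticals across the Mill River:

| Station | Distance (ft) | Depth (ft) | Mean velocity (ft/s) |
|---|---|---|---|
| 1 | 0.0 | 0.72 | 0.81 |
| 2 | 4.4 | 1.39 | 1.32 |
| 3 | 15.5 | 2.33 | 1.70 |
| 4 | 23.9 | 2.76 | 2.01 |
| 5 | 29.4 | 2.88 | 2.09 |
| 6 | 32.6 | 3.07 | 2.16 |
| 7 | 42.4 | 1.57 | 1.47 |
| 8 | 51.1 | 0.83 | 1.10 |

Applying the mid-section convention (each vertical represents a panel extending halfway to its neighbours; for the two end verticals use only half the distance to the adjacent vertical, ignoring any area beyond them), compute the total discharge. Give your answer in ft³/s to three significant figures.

w_1 = (4.4 − 0.0)/2 = 2.2 ft; q_1 = 0.81 × 0.72 × 2.2 = 1.283 ft³/s
w_2 = (15.5 − 0.0)/2 = 7.75 ft; q_2 = 1.32 × 1.39 × 7.75 = 14.22 ft³/s
w_3 = (23.9 − 4.4)/2 = 9.75 ft; q_3 = 1.70 × 2.33 × 9.75 = 38.62 ft³/s
w_4 = (29.4 − 15.5)/2 = 6.95 ft; q_4 = 2.01 × 2.76 × 6.95 = 38.56 ft³/s
w_5 = (32.6 − 23.9)/2 = 4.35 ft; q_5 = 2.09 × 2.88 × 4.35 = 26.18 ft³/s
w_6 = (42.4 − 29.4)/2 = 6.5 ft; q_6 = 2.16 × 3.07 × 6.5 = 43.10 ft³/s
w_7 = (51.1 − 32.6)/2 = 9.25 ft; q_7 = 1.47 × 1.57 × 9.25 = 21.35 ft³/s
w_8 = (51.1 − 42.4)/2 = 4.35 ft; q_8 = 1.10 × 0.83 × 4.35 = 3.972 ft³/s
Q = Σ qᵢ = 187.3 ft³/s

187 ft³/s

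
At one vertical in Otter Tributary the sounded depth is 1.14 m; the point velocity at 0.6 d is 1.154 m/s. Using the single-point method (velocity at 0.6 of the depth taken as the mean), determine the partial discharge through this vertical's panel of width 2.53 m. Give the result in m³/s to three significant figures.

v̄ = v₀.₆ = 1.154 m/s
q = v̄ × d × w = 1.154 × 1.14 × 2.53 = 3.328 m³/s

3.33 m³/s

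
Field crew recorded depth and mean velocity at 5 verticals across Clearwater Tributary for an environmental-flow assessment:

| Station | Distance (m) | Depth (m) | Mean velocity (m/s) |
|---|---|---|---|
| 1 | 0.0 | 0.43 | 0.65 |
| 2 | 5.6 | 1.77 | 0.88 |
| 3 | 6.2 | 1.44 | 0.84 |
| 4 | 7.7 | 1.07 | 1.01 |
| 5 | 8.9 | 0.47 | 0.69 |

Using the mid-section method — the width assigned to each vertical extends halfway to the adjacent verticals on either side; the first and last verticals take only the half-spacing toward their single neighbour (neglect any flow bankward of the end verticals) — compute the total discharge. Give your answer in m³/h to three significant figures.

30700 m³/h

w_1 = (5.6 − 0.0)/2 = 2.8 m; q_1 = 0.65 × 0.43 × 2.8 = 0.7826 m³/s
w_2 = (6.2 − 0.0)/2 = 3.1 m; q_2 = 0.88 × 1.77 × 3.1 = 4.829 m³/s
w_3 = (7.7 − 5.6)/2 = 1.05 m; q_3 = 0.84 × 1.44 × 1.05 = 1.270 m³/s
w_4 = (8.9 − 6.2)/2 = 1.35 m; q_4 = 1.01 × 1.07 × 1.35 = 1.459 m³/s
w_5 = (8.9 − 7.7)/2 = 0.6 m; q_5 = 0.69 × 0.47 × 0.6 = 0.1946 m³/s
Q = Σ qᵢ = 8.535 m³/s
= 8.535 × 3600 = 30730 m³/h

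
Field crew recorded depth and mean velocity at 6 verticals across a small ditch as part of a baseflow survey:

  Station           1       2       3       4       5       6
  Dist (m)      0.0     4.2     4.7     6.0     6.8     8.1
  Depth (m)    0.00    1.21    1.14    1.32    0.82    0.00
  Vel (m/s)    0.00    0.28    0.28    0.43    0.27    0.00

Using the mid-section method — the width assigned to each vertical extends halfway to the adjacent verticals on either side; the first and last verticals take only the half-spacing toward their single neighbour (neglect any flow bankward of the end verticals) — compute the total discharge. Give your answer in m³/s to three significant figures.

w_2 = (4.7 − 0.0)/2 = 2.35 m; q_2 = 0.28 × 1.21 × 2.35 = 0.7962 m³/s
w_3 = (6.0 − 4.2)/2 = 0.9 m; q_3 = 0.28 × 1.14 × 0.9 = 0.2873 m³/s
w_4 = (6.8 − 4.7)/2 = 1.05 m; q_4 = 0.43 × 1.32 × 1.05 = 0.5960 m³/s
w_5 = (8.1 − 6.0)/2 = 1.05 m; q_5 = 0.27 × 0.82 × 1.05 = 0.2325 m³/s
Stations 1, 6 contribute zero (depth or velocity is 0).
Q = Σ qᵢ = 1.912 m³/s

1.91 m³/s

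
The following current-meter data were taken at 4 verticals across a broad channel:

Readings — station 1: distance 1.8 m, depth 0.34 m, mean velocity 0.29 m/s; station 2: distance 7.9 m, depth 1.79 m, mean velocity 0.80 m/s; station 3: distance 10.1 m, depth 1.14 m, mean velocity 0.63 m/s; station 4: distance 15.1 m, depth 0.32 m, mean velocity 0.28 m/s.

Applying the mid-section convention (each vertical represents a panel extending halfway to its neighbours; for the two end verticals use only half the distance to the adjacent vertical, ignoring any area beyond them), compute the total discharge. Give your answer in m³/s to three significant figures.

9.05 m³/s

w_1 = (7.9 − 1.8)/2 = 3.05 m; q_1 = 0.29 × 0.34 × 3.05 = 0.3007 m³/s
w_2 = (10.1 − 1.8)/2 = 4.15 m; q_2 = 0.80 × 1.79 × 4.15 = 5.943 m³/s
w_3 = (15.1 − 7.9)/2 = 3.6 m; q_3 = 0.63 × 1.14 × 3.6 = 2.586 m³/s
w_4 = (15.1 − 10.1)/2 = 2.5 m; q_4 = 0.28 × 0.32 × 2.5 = 0.2240 m³/s
Q = Σ qᵢ = 9.053 m³/s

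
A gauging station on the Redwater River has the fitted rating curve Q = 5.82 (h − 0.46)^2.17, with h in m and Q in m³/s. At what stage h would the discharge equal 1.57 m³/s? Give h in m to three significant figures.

1.01 m

h − h₀ = (Q/C)^(1/b) = (1.57/5.82)^(1/2.17) = 0.5467 m
h = 0.46 + 0.5467 = 1.007 m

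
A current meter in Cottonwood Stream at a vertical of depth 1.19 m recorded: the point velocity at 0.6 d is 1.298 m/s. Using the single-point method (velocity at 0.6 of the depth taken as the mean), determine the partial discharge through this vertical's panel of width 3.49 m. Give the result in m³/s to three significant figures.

v̄ = v₀.₆ = 1.298 m/s
q = v̄ × d × w = 1.298 × 1.19 × 3.49 = 5.391 m³/s

5.39 m³/s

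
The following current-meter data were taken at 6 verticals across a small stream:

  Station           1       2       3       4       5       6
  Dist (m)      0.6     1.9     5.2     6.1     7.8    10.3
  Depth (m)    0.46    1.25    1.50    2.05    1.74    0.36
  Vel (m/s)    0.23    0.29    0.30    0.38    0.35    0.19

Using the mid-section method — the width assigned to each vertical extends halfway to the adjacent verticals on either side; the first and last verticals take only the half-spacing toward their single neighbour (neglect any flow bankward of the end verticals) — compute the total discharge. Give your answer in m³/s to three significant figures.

4.22 m³/s

w_1 = (1.9 − 0.6)/2 = 0.65 m; q_1 = 0.23 × 0.46 × 0.65 = 0.06877 m³/s
w_2 = (5.2 − 0.6)/2 = 2.3 m; q_2 = 0.29 × 1.25 × 2.3 = 0.8338 m³/s
w_3 = (6.1 − 1.9)/2 = 2.1 m; q_3 = 0.30 × 1.50 × 2.1 = 0.9450 m³/s
w_4 = (7.8 − 5.2)/2 = 1.3 m; q_4 = 0.38 × 2.05 × 1.3 = 1.013 m³/s
w_5 = (10.3 − 6.1)/2 = 2.1 m; q_5 = 0.35 × 1.74 × 2.1 = 1.279 m³/s
w_6 = (10.3 − 7.8)/2 = 1.25 m; q_6 = 0.19 × 0.36 × 1.25 = 0.08550 m³/s
Q = Σ qᵢ = 4.225 m³/s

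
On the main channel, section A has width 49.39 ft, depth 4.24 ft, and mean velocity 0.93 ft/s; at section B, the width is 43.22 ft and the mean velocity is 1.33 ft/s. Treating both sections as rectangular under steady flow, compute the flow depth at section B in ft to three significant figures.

3.39 ft

Q = A₁V₁ = (49.39×4.24) × 0.93 = 194.8 ft³/s
d₂ = Q/(b₂ V₂) = 194.8/(43.22×1.33) = 3.388 ft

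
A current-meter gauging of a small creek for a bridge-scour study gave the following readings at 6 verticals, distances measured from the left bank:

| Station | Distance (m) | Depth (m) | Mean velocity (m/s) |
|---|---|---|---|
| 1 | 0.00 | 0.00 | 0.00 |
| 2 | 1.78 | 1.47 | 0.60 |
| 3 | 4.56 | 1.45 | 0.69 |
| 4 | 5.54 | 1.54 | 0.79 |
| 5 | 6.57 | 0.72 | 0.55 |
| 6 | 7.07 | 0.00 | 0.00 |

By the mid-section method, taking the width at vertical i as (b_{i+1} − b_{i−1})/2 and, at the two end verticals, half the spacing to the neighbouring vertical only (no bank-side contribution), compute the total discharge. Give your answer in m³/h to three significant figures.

w_2 = (4.56 − 0.00)/2 = 2.28 m; q_2 = 0.60 × 1.47 × 2.28 = 2.011 m³/s
w_3 = (5.54 − 1.78)/2 = 1.88 m; q_3 = 0.69 × 1.45 × 1.88 = 1.881 m³/s
w_4 = (6.57 − 4.56)/2 = 1.005 m; q_4 = 0.79 × 1.54 × 1.005 = 1.223 m³/s
w_5 = (7.07 − 5.54)/2 = 0.765 m; q_5 = 0.55 × 0.72 × 0.765 = 0.3029 m³/s
Stations 1, 6 contribute zero (depth or velocity is 0).
Q = Σ qᵢ = 5.418 m³/s
= 5.418 × 3600 = 19500 m³/h

19500 m³/h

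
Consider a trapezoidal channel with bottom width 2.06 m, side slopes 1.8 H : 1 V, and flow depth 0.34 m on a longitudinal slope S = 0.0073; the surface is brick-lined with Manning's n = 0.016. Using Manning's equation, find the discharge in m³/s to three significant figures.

A = (b + z·y)·y = (2.06 + 1.8×0.34)×0.34 = 0.9085 m²
P = b + 2y√(1+z²) = 2.06 + 2×0.34×√(1+1.8²) = 3.460 m
R = A/P = 0.9085/3.460 = 0.2626 m
Q = (1/n)·A·R^(2/3)·S^(1/2) = (1/0.016) × 0.9085 × 0.2626^(2/3) × 0.0073^(1/2) = 1.989 m³/s

1.99 m³/s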